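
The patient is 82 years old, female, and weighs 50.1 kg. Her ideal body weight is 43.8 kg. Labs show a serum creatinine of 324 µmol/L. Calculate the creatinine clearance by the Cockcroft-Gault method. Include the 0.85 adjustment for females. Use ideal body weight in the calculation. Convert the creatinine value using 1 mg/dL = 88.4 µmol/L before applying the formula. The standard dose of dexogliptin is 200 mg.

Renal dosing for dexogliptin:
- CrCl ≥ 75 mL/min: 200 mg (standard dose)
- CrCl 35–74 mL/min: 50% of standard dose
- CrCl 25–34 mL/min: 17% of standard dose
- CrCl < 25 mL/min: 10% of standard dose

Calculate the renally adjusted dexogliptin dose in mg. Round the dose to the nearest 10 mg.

20 mg

SCr = 324 / 88.4 = 3.665 mg/dL
CrCl = (140 − 82) × 43.8 / (72 × 3.665) × 0.85 = 2540.4 / 263.88 × 0.85 ≈ 8.2 mL/min
CrCl ≈ 8 mL/min → bracket < 25 mL/min.
10% of 200 mg = 20 mg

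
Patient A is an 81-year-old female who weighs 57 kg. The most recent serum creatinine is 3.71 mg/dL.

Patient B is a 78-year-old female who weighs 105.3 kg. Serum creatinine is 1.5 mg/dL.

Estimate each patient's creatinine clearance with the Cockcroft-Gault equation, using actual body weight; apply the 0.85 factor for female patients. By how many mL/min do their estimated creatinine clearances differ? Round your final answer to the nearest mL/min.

Patient A: CrCl = (140 − 81) × 57 / (72 × 3.71) × 0.85 = 3363.0 / 267.12 × 0.85 ≈ 10.7 mL/min
Patient B: CrCl = (140 − 78) × 105.3 / (72 × 1.5) × 0.85 = 6528.6 / 108.00 × 0.85 ≈ 51.4 mL/min
|10.7 − 51.4| = 40.7 mL/min

41 mL/min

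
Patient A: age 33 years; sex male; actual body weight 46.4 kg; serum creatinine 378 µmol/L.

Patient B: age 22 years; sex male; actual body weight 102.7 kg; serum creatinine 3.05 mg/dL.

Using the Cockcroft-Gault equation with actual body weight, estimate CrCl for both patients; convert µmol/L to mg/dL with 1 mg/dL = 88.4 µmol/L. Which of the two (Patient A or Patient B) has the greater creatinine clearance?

Patient A: SCr = 378 / 88.4 = 4.276 mg/dL
Patient A: CrCl = (140 − 33) × 46.4 / (72 × 4.276) = 4964.8 / 307.87 ≈ 16.1 mL/min
Patient B: CrCl = (140 − 22) × 102.7 / (72 × 3.05) = 12118.6 / 219.60 ≈ 55.2 mL/min
16.1 vs 55.2 mL/min → Patient B is higher.

Patient B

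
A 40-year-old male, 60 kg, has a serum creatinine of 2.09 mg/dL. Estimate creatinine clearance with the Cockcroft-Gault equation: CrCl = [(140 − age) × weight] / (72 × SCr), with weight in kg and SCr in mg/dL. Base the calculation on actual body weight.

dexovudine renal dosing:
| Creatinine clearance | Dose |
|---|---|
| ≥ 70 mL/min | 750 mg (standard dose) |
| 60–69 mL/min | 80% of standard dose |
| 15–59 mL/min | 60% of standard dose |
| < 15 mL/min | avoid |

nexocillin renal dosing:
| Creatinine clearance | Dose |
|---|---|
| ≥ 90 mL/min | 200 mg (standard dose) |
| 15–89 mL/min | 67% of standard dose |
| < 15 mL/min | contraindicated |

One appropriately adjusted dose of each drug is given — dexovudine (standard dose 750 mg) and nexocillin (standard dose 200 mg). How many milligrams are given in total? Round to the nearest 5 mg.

CrCl = (140 − 40) × 60 / (72 × 2.09) = 6000.0 / 150.48 ≈ 39.9 mL/min
CrCl ≈ 40 mL/min.
dexovudine: 15–59 mL/min → 60% of 750 mg = 450 mg.
nexocillin: 15–89 mL/min → 67% of 200 mg = 134 mg.
Total = 450 + 134 = 584 mg.

585 mg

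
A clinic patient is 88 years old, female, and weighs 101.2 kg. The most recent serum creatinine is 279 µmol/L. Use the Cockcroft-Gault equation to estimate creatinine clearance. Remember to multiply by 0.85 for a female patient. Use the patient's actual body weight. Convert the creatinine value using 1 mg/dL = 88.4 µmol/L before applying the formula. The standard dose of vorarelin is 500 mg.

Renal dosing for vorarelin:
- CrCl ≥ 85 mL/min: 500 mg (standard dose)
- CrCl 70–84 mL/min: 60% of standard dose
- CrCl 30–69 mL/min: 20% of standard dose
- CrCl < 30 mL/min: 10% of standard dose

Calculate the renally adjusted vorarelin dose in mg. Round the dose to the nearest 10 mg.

50 mg

SCr = 279 / 88.4 = 3.156 mg/dL
CrCl = (140 − 88) × 101.2 / (72 × 3.156) × 0.85 = 5262.4 / 227.23 × 0.85 ≈ 19.7 mL/min
CrCl ≈ 20 mL/min → bracket < 30 mL/min.
10% of 500 mg = 50 mg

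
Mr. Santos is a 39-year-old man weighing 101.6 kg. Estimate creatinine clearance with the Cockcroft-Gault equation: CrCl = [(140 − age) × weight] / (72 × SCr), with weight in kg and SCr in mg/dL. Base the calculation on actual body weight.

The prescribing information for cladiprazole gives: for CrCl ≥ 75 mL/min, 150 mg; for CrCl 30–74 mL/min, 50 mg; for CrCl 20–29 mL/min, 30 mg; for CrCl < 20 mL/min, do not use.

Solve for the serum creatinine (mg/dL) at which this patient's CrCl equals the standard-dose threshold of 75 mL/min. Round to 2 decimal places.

1.90 mg/dL

Standard dose requires CrCl ≥ 75 mL/min.
Set (140 − 39) × 101.6 / (72 × SCr) = 75
SCr = (140 − 39) × 101.6 / (72 × 75) = 1.900 mg/dL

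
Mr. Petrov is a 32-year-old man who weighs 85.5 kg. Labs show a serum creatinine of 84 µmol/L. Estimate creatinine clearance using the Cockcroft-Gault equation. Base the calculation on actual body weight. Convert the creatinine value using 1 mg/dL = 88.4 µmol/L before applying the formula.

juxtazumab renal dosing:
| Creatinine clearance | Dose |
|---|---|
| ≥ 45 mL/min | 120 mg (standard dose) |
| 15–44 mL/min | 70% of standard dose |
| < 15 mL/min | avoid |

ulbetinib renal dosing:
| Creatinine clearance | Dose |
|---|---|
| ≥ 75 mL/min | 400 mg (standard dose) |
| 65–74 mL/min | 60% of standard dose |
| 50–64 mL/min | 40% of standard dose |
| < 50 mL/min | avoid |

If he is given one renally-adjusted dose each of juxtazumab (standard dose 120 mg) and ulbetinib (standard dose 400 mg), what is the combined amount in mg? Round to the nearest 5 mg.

SCr = 84 / 88.4 = 0.95 mg/dL
CrCl = (140 − 32) × 85.5 / (72 × 0.95) = 9234.0 / 68.40 ≈ 135.0 mL/min
CrCl ≈ 135 mL/min.
juxtazumab: ≥ 45 mL/min → 100% of 120 mg = 120 mg.
ulbetinib: ≥ 75 mL/min → 100% of 400 mg = 400 mg.
Total = 120 + 400 = 520 mg.

520 mg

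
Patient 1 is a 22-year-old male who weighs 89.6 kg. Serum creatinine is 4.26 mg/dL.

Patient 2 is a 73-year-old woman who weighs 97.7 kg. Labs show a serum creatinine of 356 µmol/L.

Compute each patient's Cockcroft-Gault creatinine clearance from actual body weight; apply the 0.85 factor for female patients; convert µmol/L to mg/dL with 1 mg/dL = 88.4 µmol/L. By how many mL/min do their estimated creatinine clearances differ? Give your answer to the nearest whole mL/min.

15 mL/min

Patient 1: CrCl = (140 − 22) × 89.6 / (72 × 4.26) = 10572.8 / 306.72 ≈ 34.5 mL/min
Patient 2: SCr = 356 / 88.4 = 4.027 mg/dL
Patient 2: CrCl = (140 − 73) × 97.7 / (72 × 4.027) × 0.85 = 6545.9 / 289.94 × 0.85 ≈ 19.2 mL/min
|34.5 − 19.2| = 15.3 mL/min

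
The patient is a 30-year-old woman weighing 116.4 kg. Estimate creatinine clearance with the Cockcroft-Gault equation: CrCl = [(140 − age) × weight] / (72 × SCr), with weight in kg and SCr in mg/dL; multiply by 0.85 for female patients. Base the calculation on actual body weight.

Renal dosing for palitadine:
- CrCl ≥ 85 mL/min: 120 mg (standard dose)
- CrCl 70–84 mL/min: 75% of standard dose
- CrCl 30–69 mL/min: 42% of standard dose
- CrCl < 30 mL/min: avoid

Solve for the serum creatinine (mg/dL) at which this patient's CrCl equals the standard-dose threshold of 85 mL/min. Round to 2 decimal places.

Standard dose requires CrCl ≥ 85 mL/min.
Set (140 − 30) × 116.4 × 0.85 / (72 × SCr) = 85
SCr = (140 − 30) × 116.4 × 0.85 / (72 × 85) = 1.778 mg/dL

1.78 mg/dL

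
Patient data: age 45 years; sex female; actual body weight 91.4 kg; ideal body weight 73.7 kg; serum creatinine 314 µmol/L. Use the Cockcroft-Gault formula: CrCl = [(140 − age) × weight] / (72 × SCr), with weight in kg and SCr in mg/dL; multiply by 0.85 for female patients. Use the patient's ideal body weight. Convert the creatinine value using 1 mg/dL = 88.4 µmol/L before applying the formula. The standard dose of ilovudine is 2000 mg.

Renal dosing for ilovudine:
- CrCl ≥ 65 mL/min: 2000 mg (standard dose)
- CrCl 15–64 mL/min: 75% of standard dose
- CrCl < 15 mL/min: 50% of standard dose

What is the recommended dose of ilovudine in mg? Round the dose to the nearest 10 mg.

SCr = 314 / 88.4 = 3.552 mg/dL
CrCl = (140 − 45) × 73.7 / (72 × 3.552) × 0.85 = 7001.5 / 255.74 × 0.85 ≈ 23.3 mL/min
CrCl ≈ 23 mL/min → bracket 15–64 mL/min.
75% of 2000 mg = 1500 mg

1500 mg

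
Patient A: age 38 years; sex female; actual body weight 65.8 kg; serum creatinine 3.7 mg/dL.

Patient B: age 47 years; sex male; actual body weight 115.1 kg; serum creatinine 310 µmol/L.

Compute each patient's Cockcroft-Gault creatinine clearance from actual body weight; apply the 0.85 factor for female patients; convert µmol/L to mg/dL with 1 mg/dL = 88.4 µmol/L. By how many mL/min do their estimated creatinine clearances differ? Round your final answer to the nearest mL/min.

21 mL/min

Patient A: CrCl = (140 − 38) × 65.8 / (72 × 3.7) × 0.85 = 6711.6 / 266.40 × 0.85 ≈ 21.4 mL/min
Patient B: SCr = 310 / 88.4 = 3.507 mg/dL
Patient B: CrCl = (140 − 47) × 115.1 / (72 × 3.507) = 10704.3 / 252.50 ≈ 42.4 mL/min
|21.4 − 42.4| = 21.0 mL/min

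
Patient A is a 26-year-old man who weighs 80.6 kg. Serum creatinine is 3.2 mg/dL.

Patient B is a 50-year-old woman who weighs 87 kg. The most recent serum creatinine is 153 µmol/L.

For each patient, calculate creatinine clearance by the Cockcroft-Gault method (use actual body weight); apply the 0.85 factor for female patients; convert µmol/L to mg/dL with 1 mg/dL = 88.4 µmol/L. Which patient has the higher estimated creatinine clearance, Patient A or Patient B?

Patient A: CrCl = (140 − 26) × 80.6 / (72 × 3.2) = 9188.4 / 230.40 ≈ 39.9 mL/min
Patient B: SCr = 153 / 88.4 = 1.731 mg/dL
Patient B: CrCl = (140 − 50) × 87 / (72 × 1.731) × 0.85 = 7830.0 / 124.63 × 0.85 ≈ 53.4 mL/min
39.9 vs 53.4 mL/min → Patient B is higher.

Patient B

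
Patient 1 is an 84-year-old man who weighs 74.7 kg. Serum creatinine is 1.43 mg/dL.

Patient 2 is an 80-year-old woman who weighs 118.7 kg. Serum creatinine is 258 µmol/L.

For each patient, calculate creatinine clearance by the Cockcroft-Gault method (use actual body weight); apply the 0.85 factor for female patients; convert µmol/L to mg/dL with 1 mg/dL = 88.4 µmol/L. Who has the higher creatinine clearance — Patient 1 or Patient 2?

Patient 1

Patient 1: CrCl = (140 − 84) × 74.7 / (72 × 1.43) = 4183.2 / 102.96 ≈ 40.6 mL/min
Patient 2: SCr = 258 / 88.4 = 2.919 mg/dL
Patient 2: CrCl = (140 − 80) × 118.7 / (72 × 2.919) × 0.85 = 7122.0 / 210.17 × 0.85 ≈ 28.8 mL/min
40.6 vs 28.8 mL/min → Patient 1 is higher.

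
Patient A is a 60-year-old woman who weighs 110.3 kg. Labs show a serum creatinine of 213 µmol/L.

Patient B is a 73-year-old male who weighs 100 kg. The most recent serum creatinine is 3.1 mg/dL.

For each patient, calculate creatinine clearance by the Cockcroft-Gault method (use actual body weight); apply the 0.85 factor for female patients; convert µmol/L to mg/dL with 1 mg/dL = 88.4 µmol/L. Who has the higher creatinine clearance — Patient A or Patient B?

Patient A: SCr = 213 / 88.4 = 2.41 mg/dL
Patient A: CrCl = (140 − 60) × 110.3 / (72 × 2.41) × 0.85 = 8824.0 / 173.52 × 0.85 ≈ 43.2 mL/min
Patient B: CrCl = (140 − 73) × 100 / (72 × 3.1) = 6700.0 / 223.20 ≈ 30.0 mL/min
43.2 vs 30.0 mL/min → Patient A is higher.

Patient A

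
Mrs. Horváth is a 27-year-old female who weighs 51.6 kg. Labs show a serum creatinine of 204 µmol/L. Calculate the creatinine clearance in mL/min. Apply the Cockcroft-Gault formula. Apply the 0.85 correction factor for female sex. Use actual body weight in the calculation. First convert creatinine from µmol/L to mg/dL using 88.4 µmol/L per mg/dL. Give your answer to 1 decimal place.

SCr = 204 / 88.4 = 2.308 mg/dL
CrCl = (140 − 27) × 51.6 / (72 × 2.308) × 0.85 = 5830.8 / 166.18 × 0.85 ≈ 29.8 mL/min

29.8 mL/min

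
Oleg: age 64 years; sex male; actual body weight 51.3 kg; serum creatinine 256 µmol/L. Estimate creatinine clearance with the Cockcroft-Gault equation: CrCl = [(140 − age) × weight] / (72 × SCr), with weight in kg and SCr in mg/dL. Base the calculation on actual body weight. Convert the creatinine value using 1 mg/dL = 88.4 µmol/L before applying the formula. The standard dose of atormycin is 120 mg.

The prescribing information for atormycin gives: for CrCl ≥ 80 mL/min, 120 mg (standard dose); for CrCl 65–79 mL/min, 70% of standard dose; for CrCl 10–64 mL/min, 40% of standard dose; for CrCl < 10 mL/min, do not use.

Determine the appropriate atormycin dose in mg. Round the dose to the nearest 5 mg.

SCr = 256 / 88.4 = 2.896 mg/dL
CrCl = (140 − 64) × 51.3 / (72 × 2.896) = 3898.8 / 208.51 ≈ 18.7 mL/min
CrCl ≈ 19 mL/min → bracket 10–64 mL/min.
40% of 120 mg = 48 mg → 50 mg

50 mg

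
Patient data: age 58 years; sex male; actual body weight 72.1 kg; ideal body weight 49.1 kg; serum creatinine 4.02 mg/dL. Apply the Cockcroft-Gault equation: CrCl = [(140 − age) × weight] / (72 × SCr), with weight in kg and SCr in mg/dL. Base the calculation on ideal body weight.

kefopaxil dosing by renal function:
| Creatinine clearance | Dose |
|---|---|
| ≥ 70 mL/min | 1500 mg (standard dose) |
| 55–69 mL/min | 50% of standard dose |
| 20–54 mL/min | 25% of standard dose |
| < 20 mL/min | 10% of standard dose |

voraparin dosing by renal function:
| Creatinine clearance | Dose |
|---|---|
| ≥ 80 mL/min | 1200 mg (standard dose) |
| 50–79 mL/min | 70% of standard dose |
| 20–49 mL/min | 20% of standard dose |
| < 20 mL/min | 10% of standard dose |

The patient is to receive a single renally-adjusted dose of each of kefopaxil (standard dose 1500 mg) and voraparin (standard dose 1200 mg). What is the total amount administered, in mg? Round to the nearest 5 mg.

270 mg

CrCl = (140 − 58) × 49.1 / (72 × 4.02) = 4026.2 / 289.44 ≈ 13.9 mL/min
CrCl ≈ 14 mL/min.
kefopaxil: < 20 mL/min → 10% of 1500 mg = 150 mg.
voraparin: < 20 mL/min → 10% of 1200 mg = 120 mg.
Total = 150 + 120 = 270 mg.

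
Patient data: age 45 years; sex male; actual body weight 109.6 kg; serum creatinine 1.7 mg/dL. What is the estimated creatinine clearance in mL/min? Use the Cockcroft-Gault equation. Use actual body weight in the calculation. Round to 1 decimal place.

CrCl = (140 − 45) × 109.6 / (72 × 1.7) = 10412.0 / 122.40 ≈ 85.1 mL/min

85.1 mL/min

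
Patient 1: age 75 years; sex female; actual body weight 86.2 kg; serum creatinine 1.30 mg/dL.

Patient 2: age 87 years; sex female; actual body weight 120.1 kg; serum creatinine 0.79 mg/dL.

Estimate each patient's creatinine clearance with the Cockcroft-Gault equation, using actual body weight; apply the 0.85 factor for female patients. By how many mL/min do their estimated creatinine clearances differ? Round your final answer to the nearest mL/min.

44 mL/min

Patient 1: CrCl = (140 − 75) × 86.2 / (72 × 1.3) × 0.85 = 5603.0 / 93.60 × 0.85 ≈ 50.9 mL/min
Patient 2: CrCl = (140 − 87) × 120.1 / (72 × 0.79) × 0.85 = 6365.3 / 56.88 × 0.85 ≈ 95.1 mL/min
|50.9 − 95.1| = 44.2 mL/min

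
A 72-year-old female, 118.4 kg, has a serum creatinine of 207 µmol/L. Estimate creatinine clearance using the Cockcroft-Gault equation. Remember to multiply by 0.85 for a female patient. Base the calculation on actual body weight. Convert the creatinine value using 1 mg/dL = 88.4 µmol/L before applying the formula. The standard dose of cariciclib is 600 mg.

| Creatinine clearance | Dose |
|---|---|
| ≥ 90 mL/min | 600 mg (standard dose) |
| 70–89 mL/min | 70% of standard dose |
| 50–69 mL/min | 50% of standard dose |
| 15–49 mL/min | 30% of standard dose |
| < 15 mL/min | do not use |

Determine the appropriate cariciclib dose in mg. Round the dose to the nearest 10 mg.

180 mg

SCr = 207 / 88.4 = 2.342 mg/dL
CrCl = (140 − 72) × 118.4 / (72 × 2.342) × 0.85 = 8051.2 / 168.62 × 0.85 ≈ 40.6 mL/min
CrCl ≈ 41 mL/min → bracket 15–49 mL/min.
30% of 600 mg = 180 mg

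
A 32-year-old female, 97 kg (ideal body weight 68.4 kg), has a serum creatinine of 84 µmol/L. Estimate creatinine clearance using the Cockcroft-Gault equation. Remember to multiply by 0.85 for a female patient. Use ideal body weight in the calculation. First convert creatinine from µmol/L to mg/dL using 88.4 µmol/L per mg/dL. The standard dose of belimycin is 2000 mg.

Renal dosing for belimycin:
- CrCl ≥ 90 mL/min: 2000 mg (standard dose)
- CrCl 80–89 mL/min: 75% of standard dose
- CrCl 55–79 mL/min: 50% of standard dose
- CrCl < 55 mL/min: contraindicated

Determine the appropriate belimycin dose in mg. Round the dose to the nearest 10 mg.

2000 mg

SCr = 84 / 88.4 = 0.95 mg/dL
CrCl = (140 − 32) × 68.4 / (72 × 0.95) × 0.85 = 7387.2 / 68.40 × 0.85 ≈ 91.8 mL/min
CrCl ≈ 92 mL/min → bracket ≥ 90 mL/min.
100% of 2000 mg = 2000 mg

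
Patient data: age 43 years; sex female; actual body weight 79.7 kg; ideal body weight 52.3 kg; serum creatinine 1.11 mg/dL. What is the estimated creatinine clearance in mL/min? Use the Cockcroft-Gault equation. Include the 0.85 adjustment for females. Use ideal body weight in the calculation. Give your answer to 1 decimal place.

54.0 mL/min

CrCl = (140 − 43) × 52.3 / (72 × 1.11) × 0.85 = 5073.1 / 79.92 × 0.85 ≈ 54.0 mL/min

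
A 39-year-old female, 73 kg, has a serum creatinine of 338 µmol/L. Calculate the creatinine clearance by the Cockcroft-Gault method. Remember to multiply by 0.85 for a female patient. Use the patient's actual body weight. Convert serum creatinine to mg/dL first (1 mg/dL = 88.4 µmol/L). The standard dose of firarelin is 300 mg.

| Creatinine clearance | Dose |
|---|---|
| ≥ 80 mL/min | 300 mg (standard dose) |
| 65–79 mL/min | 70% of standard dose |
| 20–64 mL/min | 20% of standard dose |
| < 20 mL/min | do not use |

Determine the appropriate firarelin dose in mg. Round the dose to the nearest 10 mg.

SCr = 338 / 88.4 = 3.824 mg/dL
CrCl = (140 − 39) × 73 / (72 × 3.824) × 0.85 = 7373.0 / 275.33 × 0.85 ≈ 22.8 mL/min
CrCl ≈ 23 mL/min → bracket 20–64 mL/min.
20% of 300 mg = 60 mg

60 mg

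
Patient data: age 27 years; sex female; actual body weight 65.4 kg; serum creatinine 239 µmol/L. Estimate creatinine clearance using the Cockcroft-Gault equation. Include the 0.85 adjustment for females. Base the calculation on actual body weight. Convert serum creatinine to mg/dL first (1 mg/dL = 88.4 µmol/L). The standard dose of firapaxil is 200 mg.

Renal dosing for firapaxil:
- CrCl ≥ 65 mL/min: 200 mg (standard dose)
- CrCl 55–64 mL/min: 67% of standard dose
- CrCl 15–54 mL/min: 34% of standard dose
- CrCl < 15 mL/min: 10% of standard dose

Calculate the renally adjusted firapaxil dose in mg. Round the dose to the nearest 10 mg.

SCr = 239 / 88.4 = 2.704 mg/dL
CrCl = (140 − 27) × 65.4 / (72 × 2.704) × 0.85 = 7390.2 / 194.69 × 0.85 ≈ 32.3 mL/min
CrCl ≈ 32 mL/min → bracket 15–54 mL/min.
34% of 200 mg = 68 mg → 70 mg

70 mg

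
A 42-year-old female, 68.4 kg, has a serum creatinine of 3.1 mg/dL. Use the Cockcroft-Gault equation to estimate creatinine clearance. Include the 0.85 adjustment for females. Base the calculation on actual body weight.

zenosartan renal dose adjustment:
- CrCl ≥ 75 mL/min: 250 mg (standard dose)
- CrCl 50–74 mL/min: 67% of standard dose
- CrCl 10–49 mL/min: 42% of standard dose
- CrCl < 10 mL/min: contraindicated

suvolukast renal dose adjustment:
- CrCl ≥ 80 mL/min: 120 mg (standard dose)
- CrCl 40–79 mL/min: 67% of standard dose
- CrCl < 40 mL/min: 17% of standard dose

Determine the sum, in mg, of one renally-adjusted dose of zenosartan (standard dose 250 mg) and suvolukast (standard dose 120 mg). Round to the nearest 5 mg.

125 mg

CrCl = (140 − 42) × 68.4 / (72 × 3.1) × 0.85 = 6703.2 / 223.20 × 0.85 ≈ 25.5 mL/min
CrCl ≈ 26 mL/min.
zenosartan: 10–49 mL/min → 42% of 250 mg = 105 mg.
suvolukast: < 40 mL/min → 17% of 120 mg = 20.4 mg.
Total = 105 + 20.4 = 125.4 mg.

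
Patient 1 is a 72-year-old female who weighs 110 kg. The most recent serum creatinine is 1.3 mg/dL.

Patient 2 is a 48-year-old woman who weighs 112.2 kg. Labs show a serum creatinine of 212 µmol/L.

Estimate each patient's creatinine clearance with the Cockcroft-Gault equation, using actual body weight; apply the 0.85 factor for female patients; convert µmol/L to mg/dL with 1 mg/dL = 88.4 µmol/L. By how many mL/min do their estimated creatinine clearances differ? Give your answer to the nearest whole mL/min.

Patient 1: CrCl = (140 − 72) × 110 / (72 × 1.3) × 0.85 = 7480.0 / 93.60 × 0.85 ≈ 67.9 mL/min
Patient 2: SCr = 212 / 88.4 = 2.398 mg/dL
Patient 2: CrCl = (140 − 48) × 112.2 / (72 × 2.398) × 0.85 = 10322.4 / 172.66 × 0.85 ≈ 50.8 mL/min
|67.9 − 50.8| = 17.1 mL/min

17 mL/min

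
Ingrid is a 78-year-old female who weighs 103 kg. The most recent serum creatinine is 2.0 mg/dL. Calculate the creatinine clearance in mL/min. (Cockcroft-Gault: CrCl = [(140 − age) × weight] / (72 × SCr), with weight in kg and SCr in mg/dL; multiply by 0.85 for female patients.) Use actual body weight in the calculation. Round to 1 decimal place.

37.7 mL/min

CrCl = (140 − 78) × 103 / (72 × 2) × 0.85 = 6386.0 / 144.00 × 0.85 ≈ 37.7 mL/min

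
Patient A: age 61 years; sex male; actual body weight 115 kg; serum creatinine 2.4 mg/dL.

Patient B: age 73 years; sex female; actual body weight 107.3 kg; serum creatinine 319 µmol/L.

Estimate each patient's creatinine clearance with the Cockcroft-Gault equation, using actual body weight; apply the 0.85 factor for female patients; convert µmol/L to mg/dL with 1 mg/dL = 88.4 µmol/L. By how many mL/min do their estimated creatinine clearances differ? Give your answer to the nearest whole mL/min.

29 mL/min

Patient A: CrCl = (140 − 61) × 115 / (72 × 2.4) = 9085.0 / 172.80 ≈ 52.6 mL/min
Patient B: SCr = 319 / 88.4 = 3.609 mg/dL
Patient B: CrCl = (140 − 73) × 107.3 / (72 × 3.609) × 0.85 = 7189.1 / 259.85 × 0.85 ≈ 23.5 mL/min
|52.6 − 23.5| = 29.1 mL/min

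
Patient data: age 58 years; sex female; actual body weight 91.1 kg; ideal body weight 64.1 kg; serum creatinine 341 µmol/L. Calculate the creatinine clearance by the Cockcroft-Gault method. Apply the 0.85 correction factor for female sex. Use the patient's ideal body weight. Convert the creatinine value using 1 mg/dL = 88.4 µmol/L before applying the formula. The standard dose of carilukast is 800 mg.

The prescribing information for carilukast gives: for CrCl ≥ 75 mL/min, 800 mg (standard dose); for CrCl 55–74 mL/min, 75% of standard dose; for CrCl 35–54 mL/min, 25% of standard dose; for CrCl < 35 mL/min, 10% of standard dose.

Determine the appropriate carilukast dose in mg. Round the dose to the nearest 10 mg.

SCr = 341 / 88.4 = 3.857 mg/dL
CrCl = (140 − 58) × 64.1 / (72 × 3.857) × 0.85 = 5256.2 / 277.70 × 0.85 ≈ 16.1 mL/min
CrCl ≈ 16 mL/min → bracket < 35 mL/min.
10% of 800 mg = 80 mg

80 mg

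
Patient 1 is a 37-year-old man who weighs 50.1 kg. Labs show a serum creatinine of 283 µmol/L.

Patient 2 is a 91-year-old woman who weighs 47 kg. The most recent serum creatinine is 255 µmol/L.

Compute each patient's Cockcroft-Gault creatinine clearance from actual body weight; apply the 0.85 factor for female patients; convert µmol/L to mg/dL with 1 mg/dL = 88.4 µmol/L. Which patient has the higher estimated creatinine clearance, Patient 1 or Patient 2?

Patient 1

Patient 1: SCr = 283 / 88.4 = 3.201 mg/dL
Patient 1: CrCl = (140 − 37) × 50.1 / (72 × 3.201) = 5160.3 / 230.47 ≈ 22.4 mL/min
Patient 2: SCr = 255 / 88.4 = 2.885 mg/dL
Patient 2: CrCl = (140 − 91) × 47 / (72 × 2.885) × 0.85 = 2303.0 / 207.72 × 0.85 ≈ 9.4 mL/min
22.4 vs 9.4 mL/min → Patient 1 is higher.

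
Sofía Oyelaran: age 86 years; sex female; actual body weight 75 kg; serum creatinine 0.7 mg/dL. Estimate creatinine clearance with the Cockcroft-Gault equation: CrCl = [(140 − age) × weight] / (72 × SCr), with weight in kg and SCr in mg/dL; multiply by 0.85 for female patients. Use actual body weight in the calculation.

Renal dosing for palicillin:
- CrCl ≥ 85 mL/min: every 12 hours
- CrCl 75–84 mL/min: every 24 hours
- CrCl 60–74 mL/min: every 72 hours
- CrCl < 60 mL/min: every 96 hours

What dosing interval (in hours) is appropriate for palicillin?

every 72 hours

CrCl = (140 − 86) × 75 / (72 × 0.7) × 0.85 = 4050.0 / 50.40 × 0.85 ≈ 68.3 mL/min
CrCl ≈ 68 mL/min → bracket 60–74 mL/min → every 72 hours.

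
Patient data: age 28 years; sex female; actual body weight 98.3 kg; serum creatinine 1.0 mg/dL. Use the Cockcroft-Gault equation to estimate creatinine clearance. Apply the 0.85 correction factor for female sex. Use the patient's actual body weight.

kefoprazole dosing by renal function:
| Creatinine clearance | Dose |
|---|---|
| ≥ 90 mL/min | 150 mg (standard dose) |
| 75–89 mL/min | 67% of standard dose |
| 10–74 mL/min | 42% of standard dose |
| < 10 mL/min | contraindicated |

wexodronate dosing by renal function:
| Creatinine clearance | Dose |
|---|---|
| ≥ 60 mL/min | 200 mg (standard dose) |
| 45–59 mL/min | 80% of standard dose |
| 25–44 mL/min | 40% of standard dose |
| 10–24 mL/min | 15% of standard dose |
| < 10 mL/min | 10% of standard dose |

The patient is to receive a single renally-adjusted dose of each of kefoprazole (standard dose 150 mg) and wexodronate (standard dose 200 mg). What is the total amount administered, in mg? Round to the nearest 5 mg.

CrCl = (140 − 28) × 98.3 / (72 × 1) × 0.85 = 11009.6 / 72.00 × 0.85 ≈ 130.0 mL/min
CrCl ≈ 130 mL/min.
kefoprazole: ≥ 90 mL/min → 100% of 150 mg = 150 mg.
wexodronate: ≥ 60 mL/min → 100% of 200 mg = 200 mg.
Total = 150 + 200 = 350 mg.

350 mg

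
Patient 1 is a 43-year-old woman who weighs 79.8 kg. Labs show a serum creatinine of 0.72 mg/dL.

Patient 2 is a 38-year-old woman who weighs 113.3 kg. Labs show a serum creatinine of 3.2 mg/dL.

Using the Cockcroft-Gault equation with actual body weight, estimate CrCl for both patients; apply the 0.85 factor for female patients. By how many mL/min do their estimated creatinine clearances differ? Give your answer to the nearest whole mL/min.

Patient 1: CrCl = (140 − 43) × 79.8 / (72 × 0.72) × 0.85 = 7740.6 / 51.84 × 0.85 ≈ 126.9 mL/min
Patient 2: CrCl = (140 − 38) × 113.3 / (72 × 3.2) × 0.85 = 11556.6 / 230.40 × 0.85 ≈ 42.6 mL/min
|126.9 − 42.6| = 84.3 mL/min

84 mL/min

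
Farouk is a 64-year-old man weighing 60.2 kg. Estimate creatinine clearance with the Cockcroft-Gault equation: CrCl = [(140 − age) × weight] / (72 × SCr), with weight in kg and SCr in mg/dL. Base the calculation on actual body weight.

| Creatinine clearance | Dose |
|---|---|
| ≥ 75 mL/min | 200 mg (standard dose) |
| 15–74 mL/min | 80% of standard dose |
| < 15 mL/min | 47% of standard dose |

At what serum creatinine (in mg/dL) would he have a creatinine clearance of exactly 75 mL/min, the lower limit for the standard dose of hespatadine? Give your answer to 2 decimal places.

0.85 mg/dL

Standard dose requires CrCl ≥ 75 mL/min.
Set (140 − 64) × 60.2 / (72 × SCr) = 75
SCr = (140 − 64) × 60.2 / (72 × 75) = 0.847 mg/dL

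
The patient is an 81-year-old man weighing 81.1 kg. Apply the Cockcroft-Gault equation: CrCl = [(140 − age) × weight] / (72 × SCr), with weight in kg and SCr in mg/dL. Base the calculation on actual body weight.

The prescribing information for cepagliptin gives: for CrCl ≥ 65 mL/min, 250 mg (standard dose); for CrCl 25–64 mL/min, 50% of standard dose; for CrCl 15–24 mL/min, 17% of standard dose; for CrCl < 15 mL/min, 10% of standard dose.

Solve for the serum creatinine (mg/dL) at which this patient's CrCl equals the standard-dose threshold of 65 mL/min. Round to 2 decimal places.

Standard dose requires CrCl ≥ 65 mL/min.
Set (140 − 81) × 81.1 / (72 × SCr) = 65
SCr = (140 − 81) × 81.1 / (72 × 65) = 1.022 mg/dL

1.02 mg/dL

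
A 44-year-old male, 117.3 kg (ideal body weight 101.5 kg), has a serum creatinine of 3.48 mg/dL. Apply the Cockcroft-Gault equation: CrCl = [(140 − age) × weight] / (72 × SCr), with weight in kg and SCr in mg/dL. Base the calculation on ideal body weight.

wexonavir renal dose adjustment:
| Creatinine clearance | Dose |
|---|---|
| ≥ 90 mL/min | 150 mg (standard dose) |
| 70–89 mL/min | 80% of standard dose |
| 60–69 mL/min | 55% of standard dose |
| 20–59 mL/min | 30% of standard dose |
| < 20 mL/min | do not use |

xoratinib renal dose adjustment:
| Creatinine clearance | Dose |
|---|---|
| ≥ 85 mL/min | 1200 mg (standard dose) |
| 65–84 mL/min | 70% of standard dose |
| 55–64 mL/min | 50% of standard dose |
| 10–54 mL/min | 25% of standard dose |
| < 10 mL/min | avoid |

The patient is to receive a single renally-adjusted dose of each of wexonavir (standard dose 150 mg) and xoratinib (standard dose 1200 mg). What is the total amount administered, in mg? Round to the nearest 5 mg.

345 mg

CrCl = (140 − 44) × 101.5 / (72 × 3.48) = 9744.0 / 250.56 ≈ 38.9 mL/min
CrCl ≈ 39 mL/min.
wexonavir: 20–59 mL/min → 30% of 150 mg = 45 mg.
xoratinib: 10–54 mL/min → 25% of 1200 mg = 300 mg.
Total = 45 + 300 = 345 mg.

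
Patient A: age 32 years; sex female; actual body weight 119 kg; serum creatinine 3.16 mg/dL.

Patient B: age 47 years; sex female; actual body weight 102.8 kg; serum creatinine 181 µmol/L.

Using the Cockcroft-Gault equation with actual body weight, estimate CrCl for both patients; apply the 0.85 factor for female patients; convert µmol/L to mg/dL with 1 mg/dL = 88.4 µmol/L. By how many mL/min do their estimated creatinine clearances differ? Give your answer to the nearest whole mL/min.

Patient A: CrCl = (140 − 32) × 119 / (72 × 3.16) × 0.85 = 12852.0 / 227.52 × 0.85 ≈ 48.0 mL/min
Patient B: SCr = 181 / 88.4 = 2.048 mg/dL
Patient B: CrCl = (140 − 47) × 102.8 / (72 × 2.048) × 0.85 = 9560.4 / 147.46 × 0.85 ≈ 55.1 mL/min
|48.0 − 55.1| = 7.1 mL/min

7 mL/min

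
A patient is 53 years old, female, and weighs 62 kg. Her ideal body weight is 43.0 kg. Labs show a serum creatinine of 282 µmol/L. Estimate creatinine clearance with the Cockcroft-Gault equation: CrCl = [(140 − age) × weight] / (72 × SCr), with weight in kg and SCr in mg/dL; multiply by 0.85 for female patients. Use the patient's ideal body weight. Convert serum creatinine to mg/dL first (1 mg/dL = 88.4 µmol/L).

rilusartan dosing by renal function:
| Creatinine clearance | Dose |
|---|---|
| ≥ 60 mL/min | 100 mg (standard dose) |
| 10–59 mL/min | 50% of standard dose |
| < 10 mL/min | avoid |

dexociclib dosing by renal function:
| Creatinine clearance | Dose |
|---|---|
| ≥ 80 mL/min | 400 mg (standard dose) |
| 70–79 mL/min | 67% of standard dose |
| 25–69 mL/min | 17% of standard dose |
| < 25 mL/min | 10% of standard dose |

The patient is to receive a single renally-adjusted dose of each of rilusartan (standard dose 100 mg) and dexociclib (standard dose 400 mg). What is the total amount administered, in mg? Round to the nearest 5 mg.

90 mg

SCr = 282 / 88.4 = 3.19 mg/dL
CrCl = (140 − 53) × 43 / (72 × 3.19) × 0.85 = 3741.0 / 229.68 × 0.85 ≈ 13.8 mL/min
CrCl ≈ 14 mL/min.
rilusartan: 10–59 mL/min → 50% of 100 mg = 50 mg.
dexociclib: < 25 mL/min → 10% of 400 mg = 40 mg.
Total = 50 + 40 = 90 mg.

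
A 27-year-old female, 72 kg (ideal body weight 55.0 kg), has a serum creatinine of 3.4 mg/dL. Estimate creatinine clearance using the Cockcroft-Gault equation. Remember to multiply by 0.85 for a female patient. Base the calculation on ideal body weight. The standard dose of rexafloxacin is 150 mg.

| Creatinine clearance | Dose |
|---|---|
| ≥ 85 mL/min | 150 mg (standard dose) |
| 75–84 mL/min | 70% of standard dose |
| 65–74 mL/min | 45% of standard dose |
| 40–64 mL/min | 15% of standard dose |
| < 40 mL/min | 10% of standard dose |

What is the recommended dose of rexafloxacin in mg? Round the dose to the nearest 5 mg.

CrCl = (140 − 27) × 55 / (72 × 3.4) × 0.85 = 6215.0 / 244.80 × 0.85 ≈ 21.6 mL/min
CrCl ≈ 22 mL/min → bracket < 40 mL/min.
10% of 150 mg = 15 mg

15 mg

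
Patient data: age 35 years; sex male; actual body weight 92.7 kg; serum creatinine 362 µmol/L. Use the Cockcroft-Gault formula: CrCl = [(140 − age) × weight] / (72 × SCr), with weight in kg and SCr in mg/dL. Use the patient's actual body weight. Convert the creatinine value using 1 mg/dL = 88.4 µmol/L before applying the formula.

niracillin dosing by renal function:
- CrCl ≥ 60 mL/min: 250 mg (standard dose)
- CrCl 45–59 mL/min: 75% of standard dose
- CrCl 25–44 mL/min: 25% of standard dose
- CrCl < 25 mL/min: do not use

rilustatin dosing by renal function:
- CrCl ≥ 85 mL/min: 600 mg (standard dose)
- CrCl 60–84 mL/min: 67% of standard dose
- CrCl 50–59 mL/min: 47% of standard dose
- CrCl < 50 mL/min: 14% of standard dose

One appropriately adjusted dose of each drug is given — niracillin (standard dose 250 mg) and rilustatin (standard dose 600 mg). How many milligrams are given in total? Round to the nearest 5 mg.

145 mg

SCr = 362 / 88.4 = 4.095 mg/dL
CrCl = (140 − 35) × 92.7 / (72 × 4.095) = 9733.5 / 294.84 ≈ 33.0 mL/min
CrCl ≈ 33 mL/min.
niracillin: 25–44 mL/min → 25% of 250 mg = 62.5 mg.
rilustatin: < 50 mL/min → 14% of 600 mg = 84 mg.
Total = 62.5 + 84 = 146.5 mg.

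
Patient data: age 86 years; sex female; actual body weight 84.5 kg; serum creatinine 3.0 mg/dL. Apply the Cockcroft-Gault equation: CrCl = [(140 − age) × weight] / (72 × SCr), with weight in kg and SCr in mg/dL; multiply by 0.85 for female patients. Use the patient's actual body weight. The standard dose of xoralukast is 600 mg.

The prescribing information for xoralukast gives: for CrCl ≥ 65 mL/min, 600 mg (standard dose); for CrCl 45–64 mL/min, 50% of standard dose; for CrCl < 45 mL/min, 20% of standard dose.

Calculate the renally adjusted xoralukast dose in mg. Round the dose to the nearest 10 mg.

CrCl = (140 − 86) × 84.5 / (72 × 3) × 0.85 = 4563.0 / 216.00 × 0.85 ≈ 18.0 mL/min
CrCl ≈ 18 mL/min → bracket < 45 mL/min.
20% of 600 mg = 120 mg

120 mg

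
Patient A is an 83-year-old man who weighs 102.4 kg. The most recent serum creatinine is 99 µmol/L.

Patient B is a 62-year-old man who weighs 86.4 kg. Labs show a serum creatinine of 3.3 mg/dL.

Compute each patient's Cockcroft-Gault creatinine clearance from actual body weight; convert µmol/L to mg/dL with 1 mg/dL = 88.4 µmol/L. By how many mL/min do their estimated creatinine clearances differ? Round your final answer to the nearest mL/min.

44 mL/min

Patient A: SCr = 99 / 88.4 = 1.12 mg/dL
Patient A: CrCl = (140 − 83) × 102.4 / (72 × 1.12) = 5836.8 / 80.64 ≈ 72.4 mL/min
Patient B: CrCl = (140 − 62) × 86.4 / (72 × 3.3) = 6739.2 / 237.60 ≈ 28.4 mL/min
|72.4 − 28.4| = 44.0 mL/min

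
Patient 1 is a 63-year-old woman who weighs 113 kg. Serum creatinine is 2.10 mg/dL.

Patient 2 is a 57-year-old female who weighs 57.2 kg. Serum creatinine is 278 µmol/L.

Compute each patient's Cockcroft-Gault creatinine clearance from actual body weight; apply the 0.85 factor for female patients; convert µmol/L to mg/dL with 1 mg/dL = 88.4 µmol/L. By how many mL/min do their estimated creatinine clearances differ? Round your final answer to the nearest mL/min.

31 mL/min

Patient 1: CrCl = (140 − 63) × 113 / (72 × 2.1) × 0.85 = 8701.0 / 151.20 × 0.85 ≈ 48.9 mL/min
Patient 2: SCr = 278 / 88.4 = 3.145 mg/dL
Patient 2: CrCl = (140 − 57) × 57.2 / (72 × 3.145) × 0.85 = 4747.6 / 226.44 × 0.85 ≈ 17.8 mL/min
|48.9 − 17.8| = 31.1 mL/min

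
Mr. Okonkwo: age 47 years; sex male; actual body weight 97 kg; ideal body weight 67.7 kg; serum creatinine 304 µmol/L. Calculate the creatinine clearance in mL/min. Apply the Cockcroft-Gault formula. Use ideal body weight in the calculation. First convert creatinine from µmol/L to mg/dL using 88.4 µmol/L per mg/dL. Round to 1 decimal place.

25.4 mL/min

SCr = 304 / 88.4 = 3.439 mg/dL
CrCl = (140 − 47) × 67.7 / (72 × 3.439) = 6296.1 / 247.61 ≈ 25.4 mL/min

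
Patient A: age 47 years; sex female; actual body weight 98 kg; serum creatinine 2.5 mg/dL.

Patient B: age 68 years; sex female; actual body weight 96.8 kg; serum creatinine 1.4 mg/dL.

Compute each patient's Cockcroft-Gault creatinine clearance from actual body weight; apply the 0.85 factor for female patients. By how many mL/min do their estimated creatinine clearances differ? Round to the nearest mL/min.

Patient A: CrCl = (140 − 47) × 98 / (72 × 2.5) × 0.85 = 9114.0 / 180.00 × 0.85 ≈ 43.0 mL/min
Patient B: CrCl = (140 − 68) × 96.8 / (72 × 1.4) × 0.85 = 6969.6 / 100.80 × 0.85 ≈ 58.8 mL/min
|43.0 − 58.8| = 15.8 mL/min

16 mL/min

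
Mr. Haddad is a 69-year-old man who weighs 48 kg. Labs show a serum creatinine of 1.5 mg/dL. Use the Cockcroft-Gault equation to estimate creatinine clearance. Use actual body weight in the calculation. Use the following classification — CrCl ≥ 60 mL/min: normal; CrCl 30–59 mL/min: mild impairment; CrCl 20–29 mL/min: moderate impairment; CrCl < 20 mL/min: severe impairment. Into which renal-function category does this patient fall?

CrCl = (140 − 69) × 48 / (72 × 1.5) = 3408.0 / 108.00 ≈ 31.6 mL/min
32 mL/min falls in the 'mild impairment' range.

mild impairment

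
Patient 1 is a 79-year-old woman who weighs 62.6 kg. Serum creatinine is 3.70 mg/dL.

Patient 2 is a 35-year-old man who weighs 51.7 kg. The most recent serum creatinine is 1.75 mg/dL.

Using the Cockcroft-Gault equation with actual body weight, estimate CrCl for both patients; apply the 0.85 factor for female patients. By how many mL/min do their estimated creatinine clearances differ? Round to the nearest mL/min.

31 mL/min

Patient 1: CrCl = (140 − 79) × 62.6 / (72 × 3.7) × 0.85 = 3818.6 / 266.40 × 0.85 ≈ 12.2 mL/min
Patient 2: CrCl = (140 − 35) × 51.7 / (72 × 1.75) = 5428.5 / 126.00 ≈ 43.1 mL/min
|12.2 − 43.1| = 30.9 mL/min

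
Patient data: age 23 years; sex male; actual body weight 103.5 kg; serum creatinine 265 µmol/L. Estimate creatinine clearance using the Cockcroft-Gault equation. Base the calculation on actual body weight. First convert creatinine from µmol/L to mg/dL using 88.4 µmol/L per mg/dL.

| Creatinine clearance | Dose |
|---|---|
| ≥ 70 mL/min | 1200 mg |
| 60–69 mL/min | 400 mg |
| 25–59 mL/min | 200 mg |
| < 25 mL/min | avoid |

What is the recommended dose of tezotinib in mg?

200 mg

SCr = 265 / 88.4 = 2.998 mg/dL
CrCl = (140 − 23) × 103.5 / (72 × 2.998) = 12109.5 / 215.86 ≈ 56.1 mL/min
CrCl ≈ 56 mL/min → bracket 25–59 mL/min.
Dose for this bracket: 200 mg.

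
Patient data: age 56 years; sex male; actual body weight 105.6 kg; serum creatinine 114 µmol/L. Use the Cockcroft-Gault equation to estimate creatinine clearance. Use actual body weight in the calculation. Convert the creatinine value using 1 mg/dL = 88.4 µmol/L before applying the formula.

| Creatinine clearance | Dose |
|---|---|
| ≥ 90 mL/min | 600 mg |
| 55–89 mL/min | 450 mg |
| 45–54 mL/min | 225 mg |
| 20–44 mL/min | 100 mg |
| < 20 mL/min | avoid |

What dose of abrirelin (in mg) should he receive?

600 mg

SCr = 114 / 88.4 = 1.29 mg/dL
CrCl = (140 − 56) × 105.6 / (72 × 1.29) = 8870.4 / 92.88 ≈ 95.5 mL/min
CrCl ≈ 96 mL/min → bracket ≥ 90 mL/min.
Dose for this bracket: 600 mg.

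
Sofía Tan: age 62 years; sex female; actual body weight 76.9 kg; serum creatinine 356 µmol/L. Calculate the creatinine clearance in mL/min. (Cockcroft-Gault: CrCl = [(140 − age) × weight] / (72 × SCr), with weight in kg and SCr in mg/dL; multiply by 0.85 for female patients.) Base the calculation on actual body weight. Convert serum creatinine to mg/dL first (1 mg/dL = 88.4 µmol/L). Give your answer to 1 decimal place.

SCr = 356 / 88.4 = 4.027 mg/dL
CrCl = (140 − 62) × 76.9 / (72 × 4.027) × 0.85 = 5998.2 / 289.94 × 0.85 ≈ 17.6 mL/min

17.6 mL/min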